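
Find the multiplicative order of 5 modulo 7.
6

7 is prime, so ord(5) divides φ(7) = 6.
Divisors of 6: 1, 2, 3, 6.
Repeated squaring: 5^1 ≡ 5, 5^2 ≡ 4, 5^4 ≡ 2 (mod 7).
Test 5^d mod 7 for each divisor d in increasing order:
5^1 ≡ 5
5^2 ≡ 4
5^3 = 5^2·5^1 ≡ 6
5^6 = 5^4·5^2 ≡ 1  ← first divisor giving 1
The order is 6.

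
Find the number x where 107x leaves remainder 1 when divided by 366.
65

gcd(107, 366) = 1, so the inverse exists.
Extended Euclidean algorithm on (366, 107):
366 = 3 × 107 + 45  ⟹  45 = (1)·366 + (-3)·107
107 = 2 × 45 + 17  ⟹  17 = (-2)·366 + (7)·107
45 = 2 × 17 + 11  ⟹  11 = (5)·366 + (-17)·107
17 = 1 × 11 + 6  ⟹  6 = (-7)·366 + (24)·107
11 = 1 × 6 + 5  ⟹  5 = (12)·366 + (-41)·107
6 = 1 × 5 + 1  ⟹  1 = (-19)·366 + (65)·107
So (65)·107 ≡ 1 (mod 366), i.e. 107^(-1) ≡ 65 (mod 366).
Check: 107 × 65 = 6955 ≡ 1 (mod 366)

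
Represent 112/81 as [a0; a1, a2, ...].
[1; 2, 1, 1, 1, 1, 2, 2]

Euclidean algorithm steps:
112 = 1 × 81 + 31
81 = 2 × 31 + 19
31 = 1 × 19 + 12
19 = 1 × 12 + 7
12 = 1 × 7 + 5
7 = 1 × 5 + 2
5 = 2 × 2 + 1
2 = 2 × 1 + 0
Continued fraction: [1; 2, 1, 1, 1, 1, 2, 2]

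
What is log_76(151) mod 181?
39

Baby-step giant-step with step n = ⌈√181⌉ = 14.
Baby steps 76^j mod 181 (j:value) for j=0..13: 0:1, 1:76, 2:165, 3:51, 4:75, 5:89, 6:67, 7:24, 8:14, 9:159, 10:138, 11:171, 12:145, 13:160.
Giant-step multiplier: 76^(-14) ≡ 76^(180-14) = 76^166 ≡ 11 (mod 181).
Giant steps γ_i = 151·11^i mod 181: γ_0=151, γ_1=32, γ_2=171 (in table at j=11).
x = i·n + j = 2·14 + 11 = 39.
Check: 76^39 ≡ 151 (mod 181).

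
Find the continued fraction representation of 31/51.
[0; 1, 1, 1, 1, 4, 2]

Euclidean algorithm steps:
31 = 0 × 51 + 31
51 = 1 × 31 + 20
31 = 1 × 20 + 11
20 = 1 × 11 + 9
11 = 1 × 9 + 2
9 = 4 × 2 + 1
2 = 2 × 1 + 0
Continued fraction: [0; 1, 1, 1, 1, 4, 2]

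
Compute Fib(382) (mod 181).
154

Matrix identity: Q^n = [[F_(n+1), F_n], [F_n, F_(n-1)]] with Q = [[1,1],[1,0]].
n = 382 = 101111110₂. Square-and-multiply, entries mod 181:
Q^1 = [[1,1],[1,0]]
Q^2 = (Q^1)² = [[2,1],[1,1]]
Q^5 = (Q^2)²·Q = [[8,5],[5,3]]
Q^11 = (Q^5)²·Q = [[144,89],[89,55]]
Q^23 = (Q^11)²·Q = [[32,59],[59,154]]
Q^47 = (Q^23)²·Q = [[94,161],[161,114]]
Q^95 = (Q^47)²·Q = [[8,5],[5,3]]
Q^191 = (Q^95)²·Q = [[144,89],[89,55]]
Q^382 = (Q^191)² = [[59,154],[154,86]]
F_382 mod 181 = Q^382[0][1] = 154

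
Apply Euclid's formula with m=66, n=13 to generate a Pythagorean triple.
(4187, 1716, 4525)

Euclid's formula: a = m² - n², b = 2mn, c = m² + n²
m = 66, n = 13
a = 66² - 13² = 4356 - 169 = 4187
b = 2 × 66 × 13 = 1716
c = 66² + 13² = 4356 + 169 = 4525
Verification: 4187² + 1716² = 17530969 + 2944656 = 20475625 = 4525² ✓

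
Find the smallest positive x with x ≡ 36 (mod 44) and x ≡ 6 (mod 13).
344

Using Chinese Remainder Theorem:
M = 44 × 13 = 572
M1 = 13, M2 = 44
y1 = 13^(-1) mod 44 = 17
y2 = 44^(-1) mod 13 = 8
x = (36×13×17 + 6×44×8) mod 572 = 344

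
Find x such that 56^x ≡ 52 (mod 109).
7

Baby-step giant-step with step n = ⌈√109⌉ = 11.
Baby steps 56^j mod 109 (j:value) for j=0..10: 0:1, 1:56, 2:84, 3:17, 4:80, 5:11, 6:71, 7:52, 8:78, 9:8, 10:12.
h = 52 is already in the table at j=7, so x = 7.
Check: 56^7 ≡ 52 (mod 109).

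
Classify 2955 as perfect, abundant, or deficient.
deficient

Proper divisors of 2955: sum = 1 + 3 + 5 + 15 + 197 + 591 + 985 = 1797
Since 1797 < 2955, 2955 is deficient.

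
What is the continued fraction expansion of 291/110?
[2; 1, 1, 1, 4, 1, 1, 3]

Euclidean algorithm steps:
291 = 2 × 110 + 71
110 = 1 × 71 + 39
71 = 1 × 39 + 32
39 = 1 × 32 + 7
32 = 4 × 7 + 4
7 = 1 × 4 + 3
4 = 1 × 3 + 1
3 = 3 × 1 + 0
Continued fraction: [2; 1, 1, 1, 4, 1, 1, 3]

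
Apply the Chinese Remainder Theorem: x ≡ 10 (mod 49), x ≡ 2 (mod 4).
10

Using Chinese Remainder Theorem:
M = 49 × 4 = 196
M1 = 4, M2 = 49
y1 = 4^(-1) mod 49 = 37
y2 = 49^(-1) mod 4 = 1
x = (10×4×37 + 2×49×1) mod 196 = 10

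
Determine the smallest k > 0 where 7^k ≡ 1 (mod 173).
172

173 is prime, so ord(7) divides φ(173) = 172.
Divisors of 172: 1, 2, 4, 43, 86, 172.
Repeated squaring: 7^1 ≡ 7, 7^2 ≡ 49, 7^4 ≡ 152, 7^8 ≡ 95, 7^16 ≡ 29, 7^32 ≡ 149, 7^64 ≡ 57, 7^128 ≡ 135 (mod 173).
Test 7^d mod 173 for each divisor d in increasing order:
7^1 ≡ 7
7^2 ≡ 49
7^4 ≡ 152
7^43 = 7^32·7^8·7^2·7^1 ≡ 93
7^86 = 7^64·7^16·7^4·7^2 ≡ 172
7^172 = 7^128·7^32·7^8·7^4 ≡ 1  ← first divisor giving 1
The order is 172.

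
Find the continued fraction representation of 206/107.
[1; 1, 12, 2, 1, 2]

Euclidean algorithm steps:
206 = 1 × 107 + 99
107 = 1 × 99 + 8
99 = 12 × 8 + 3
8 = 2 × 3 + 2
3 = 1 × 2 + 1
2 = 2 × 1 + 0
Continued fraction: [1; 1, 12, 2, 1, 2]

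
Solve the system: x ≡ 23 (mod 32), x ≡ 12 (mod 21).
663

Using Chinese Remainder Theorem:
M = 32 × 21 = 672
M1 = 21, M2 = 32
y1 = 21^(-1) mod 32 = 29
y2 = 32^(-1) mod 21 = 2
x = (23×21×29 + 12×32×2) mod 672 = 663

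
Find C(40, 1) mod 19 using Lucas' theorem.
2

Using Lucas' theorem:
Write n=40 and k=1 in base 19:
n in base 19: [2, 2]
k in base 19: [0, 1]
C(40,1) mod 19 = ∏ C(n_i, k_i) mod 19
Digit binomials (mod 19): C(2,0) = 1; C(2,1) = 2
Product: 1 × 2 = 2 ≡ 2 (mod 19)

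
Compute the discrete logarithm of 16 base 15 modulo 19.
2

Baby-step giant-step with step n = ⌈√19⌉ = 5.
Baby steps 15^j mod 19 (j:value) for j=0..4: 0:1, 1:15, 2:16, 3:12, 4:9.
h = 16 is already in the table at j=2, so x = 2.
Check: 15^2 ≡ 16 (mod 19).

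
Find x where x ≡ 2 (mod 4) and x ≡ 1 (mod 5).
6

Using Chinese Remainder Theorem:
M = 4 × 5 = 20
M1 = 5, M2 = 4
y1 = 5^(-1) mod 4 = 1
y2 = 4^(-1) mod 5 = 4
x = (2×5×1 + 1×4×4) mod 20 = 6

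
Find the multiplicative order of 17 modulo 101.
10

101 is prime, so ord(17) divides φ(101) = 100.
Divisors of 100: 1, 2, 4, 5, 10, 20, 25, 50, 100.
Repeated squaring: 17^1 ≡ 17, 17^2 ≡ 87, 17^4 ≡ 95, 17^8 ≡ 36, 17^16 ≡ 84, 17^32 ≡ 87, 17^64 ≡ 95 (mod 101).
Test 17^d mod 101 for each divisor d in increasing order:
17^1 ≡ 17
17^2 ≡ 87
17^4 ≡ 95
17^5 = 17^4·17^1 ≡ 100
17^10 = 17^8·17^2 ≡ 1  ← first divisor giving 1
The order is 10.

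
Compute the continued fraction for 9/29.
[0; 3, 4, 2]

Euclidean algorithm steps:
9 = 0 × 29 + 9
29 = 3 × 9 + 2
9 = 4 × 2 + 1
2 = 2 × 1 + 0
Continued fraction: [0; 3, 4, 2]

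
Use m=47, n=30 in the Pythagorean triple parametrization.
(1309, 2820, 3109)

Euclid's formula: a = m² - n², b = 2mn, c = m² + n²
m = 47, n = 30
a = 47² - 30² = 2209 - 900 = 1309
b = 2 × 47 × 30 = 2820
c = 47² + 30² = 2209 + 900 = 3109
Verification: 1309² + 2820² = 1713481 + 7952400 = 9665881 = 3109² ✓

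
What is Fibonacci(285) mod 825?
335

Matrix identity: Q^n = [[F_(n+1), F_n], [F_n, F_(n-1)]] with Q = [[1,1],[1,0]].
n = 285 = 100011101₂. Square-and-multiply, entries mod 825:
Q^1 = [[1,1],[1,0]]
Q^2 = (Q^1)² = [[2,1],[1,1]]
Q^4 = (Q^2)² = [[5,3],[3,2]]
Q^8 = (Q^4)² = [[34,21],[21,13]]
Q^17 = (Q^8)²·Q = [[109,772],[772,162]]
Q^35 = (Q^17)²·Q = [[327,665],[665,487]]
Q^71 = (Q^35)²·Q = [[639,529],[529,110]]
Q^142 = (Q^71)² = [[112,221],[221,716]]
Q^285 = (Q^142)²·Q = [[173,335],[335,663]]
F_285 mod 825 = Q^285[0][1] = 335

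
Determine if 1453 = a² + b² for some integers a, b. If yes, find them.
3² + 38² (a=3, b=38)

Factorization: 1453 = 1453
By Fermat: n is sum of two squares iff every prime p ≡ 3 (mod 4) appears to even power.
All primes ≡ 3 (mod 4) appear to even power.
Search a = 0, 1, 2, … for 1453 - a² a perfect square: first hit at a = 3: 1453 - 9 = 1444 = 38².
1453 = 3² + 38² = 9 + 1444 ✓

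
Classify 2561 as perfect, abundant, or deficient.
deficient

Proper divisors of 2561: sum = 1 + 13 + 197 = 211
Since 211 < 2561, 2561 is deficient.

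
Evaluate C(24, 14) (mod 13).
11

Using Lucas' theorem:
Write n=24 and k=14 in base 13:
n in base 13: [1, 11]
k in base 13: [1, 1]
C(24,14) mod 13 = ∏ C(n_i, k_i) mod 13
Digit binomials (mod 13): C(1,1) = 1; C(11,1) = 11
Product: 1 × 11 = 11 ≡ 11 (mod 13)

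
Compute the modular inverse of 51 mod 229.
9

gcd(51, 229) = 1, so the inverse exists.
Extended Euclidean algorithm on (229, 51):
229 = 4 × 51 + 25  ⟹  25 = (1)·229 + (-4)·51
51 = 2 × 25 + 1  ⟹  1 = (-2)·229 + (9)·51
So (9)·51 ≡ 1 (mod 229), i.e. 51^(-1) ≡ 9 (mod 229).
Check: 51 × 9 = 459 ≡ 1 (mod 229)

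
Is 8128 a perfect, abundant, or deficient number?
perfect

Proper divisors of 8128: sum = 1 + 2 + 4 + 8 + 16 + 32 + 64 + 127 + 254 + 508 + 1016 + 2032 + 4064 = 8128
Since 8128 = 8128, 8128 is perfect.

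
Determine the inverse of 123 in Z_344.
179

gcd(123, 344) = 1, so the inverse exists.
Extended Euclidean algorithm on (344, 123):
344 = 2 × 123 + 98  ⟹  98 = (1)·344 + (-2)·123
123 = 1 × 98 + 25  ⟹  25 = (-1)·344 + (3)·123
98 = 3 × 25 + 23  ⟹  23 = (4)·344 + (-11)·123
25 = 1 × 23 + 2  ⟹  2 = (-5)·344 + (14)·123
23 = 11 × 2 + 1  ⟹  1 = (59)·344 + (-165)·123
So (-165)·123 ≡ 1 (mod 344), i.e. 123^(-1) ≡ -165 ≡ 179 (mod 344).
Check: 123 × 179 = 22017 ≡ 1 (mod 344)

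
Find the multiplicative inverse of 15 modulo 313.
167

gcd(15, 313) = 1, so the inverse exists.
Extended Euclidean algorithm on (313, 15):
313 = 20 × 15 + 13  ⟹  13 = (1)·313 + (-20)·15
15 = 1 × 13 + 2  ⟹  2 = (-1)·313 + (21)·15
13 = 6 × 2 + 1  ⟹  1 = (7)·313 + (-146)·15
So (-146)·15 ≡ 1 (mod 313), i.e. 15^(-1) ≡ -146 ≡ 167 (mod 313).
Check: 15 × 167 = 2505 ≡ 1 (mod 313)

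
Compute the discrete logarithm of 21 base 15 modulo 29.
11

Baby-step giant-step with step n = ⌈√29⌉ = 6.
Baby steps 15^j mod 29 (j:value) for j=0..5: 0:1, 1:15, 2:22, 3:11, 4:20, 5:10.
Giant-step multiplier: 15^(-6) ≡ 15^(28-6) = 15^22 ≡ 6 (mod 29).
Giant steps γ_i = 21·6^i mod 29: γ_0=21, γ_1=10 (in table at j=5).
x = i·n + j = 1·6 + 5 = 11.
Check: 15^11 ≡ 21 (mod 29).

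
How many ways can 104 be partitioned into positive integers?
304801365

p(n) counts ways to write n as a sum of positive integers (order ignored).
Euler's pentagonal recurrence: p(k) = p(k-1) + p(k-2) - p(k-5) - p(k-7) + p(k-12) + p(k-15) - ... (offsets j(3j∓1)/2, signs ++--, p(0)=1, p(<0)=0).
DP table for k = 0..103: p(0)=1, p(1)=1, p(2)=2, p(3)=3, p(4)=5, p(5)=7, p(6)=11, p(7)=15, p(8)=22, p(9)=30, p(10)=42, p(11)=56, p(12)=77, p(13)=101, p(14)=135, p(15)=176, p(16)=231, p(17)=297, p(18)=385, p(19)=490, p(20)=627, p(21)=792, p(22)=1002, p(23)=1255, p(24)=1575, p(25)=1958, p(26)=2436, p(27)=3010, p(28)=3718, p(29)=4565, p(30)=5604, p(31)=6842, p(32)=8349, p(33)=10143, p(34)=12310, p(35)=14883, p(36)=17977, p(37)=21637, p(38)=26015, p(39)=31185, p(40)=37338, p(41)=44583, p(42)=53174, p(43)=63261, p(44)=75175, p(45)=89134, p(46)=105558, p(47)=124754, p(48)=147273, p(49)=173525, p(50)=204226, p(51)=239943, p(52)=281589, p(53)=329931, p(54)=386155, p(55)=451276, p(56)=526823, p(57)=614154, p(58)=715220, p(59)=831820, p(60)=966467, p(61)=1121505, p(62)=1300156, p(63)=1505499, p(64)=1741630, p(65)=2012558, p(66)=2323520, p(67)=2679689, p(68)=3087735, p(69)=3554345, p(70)=4087968, p(71)=4697205, p(72)=5392783, p(73)=6185689, p(74)=7089500, p(75)=8118264, p(76)=9289091, p(77)=10619863, p(78)=12132164, p(79)=13848650, p(80)=15796476, p(81)=18004327, p(82)=20506255, p(83)=23338469, p(84)=26543660, p(85)=30167357, p(86)=34262962, p(87)=38887673, p(88)=44108109, p(89)=49995925, p(90)=56634173, p(91)=64112359, p(92)=72533807, p(93)=82010177, p(94)=92669720, p(95)=104651419, p(96)=118114304, p(97)=133230930, p(98)=150198136, p(99)=169229875, p(100)=190569292, p(101)=214481126, p(102)=241265379, p(103)=271248950.
Final step: p(104) = p(103) + p(102) - p(99) - p(97) + p(92) + p(89) - p(82) - p(78) + p(69) + p(64) - p(53) - p(47) + p(34) + p(27) - p(12) - p(4)
= 271248950 + 241265379 - 169229875 - 133230930 + 72533807 + 49995925 - 20506255 - 12132164 + 3554345 + 1741630 - 329931 - 124754 + 12310 + 3010 - 77 - 5
= 304801365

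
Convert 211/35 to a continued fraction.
[6; 35]

Euclidean algorithm steps:
211 = 6 × 35 + 1
35 = 35 × 1 + 0
Continued fraction: [6; 35]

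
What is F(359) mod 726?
463

Matrix identity: Q^n = [[F_(n+1), F_n], [F_n, F_(n-1)]] with Q = [[1,1],[1,0]].
n = 359 = 101100111₂. Square-and-multiply, entries mod 726:
Q^1 = [[1,1],[1,0]]
Q^2 = (Q^1)² = [[2,1],[1,1]]
Q^5 = (Q^2)²·Q = [[8,5],[5,3]]
Q^11 = (Q^5)²·Q = [[144,89],[89,55]]
Q^22 = (Q^11)² = [[343,287],[287,56]]
Q^44 = (Q^22)² = [[368,531],[531,563]]
Q^89 = (Q^44)²·Q = [[616,661],[661,681]]
Q^179 = (Q^89)²·Q = [[264,353],[353,637]]
Q^359 = (Q^179)²·Q = [[528,463],[463,65]]
F_359 mod 726 = Q^359[0][1] = 463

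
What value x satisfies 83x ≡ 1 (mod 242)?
35

gcd(83, 242) = 1, so the inverse exists.
Extended Euclidean algorithm on (242, 83):
242 = 2 × 83 + 76  ⟹  76 = (1)·242 + (-2)·83
83 = 1 × 76 + 7  ⟹  7 = (-1)·242 + (3)·83
76 = 10 × 7 + 6  ⟹  6 = (11)·242 + (-32)·83
7 = 1 × 6 + 1  ⟹  1 = (-12)·242 + (35)·83
So (35)·83 ≡ 1 (mod 242), i.e. 83^(-1) ≡ 35 (mod 242).
Check: 83 × 35 = 2905 ≡ 1 (mod 242)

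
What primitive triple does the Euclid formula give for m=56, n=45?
(1111, 5040, 5161)

Euclid's formula: a = m² - n², b = 2mn, c = m² + n²
m = 56, n = 45
a = 56² - 45² = 3136 - 2025 = 1111
b = 2 × 56 × 45 = 5040
c = 56² + 45² = 3136 + 2025 = 5161
Verification: 1111² + 5040² = 1234321 + 25401600 = 26635921 = 5161² ✓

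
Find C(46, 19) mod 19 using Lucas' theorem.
2

Using Lucas' theorem:
Write n=46 and k=19 in base 19:
n in base 19: [2, 8]
k in base 19: [1, 0]
C(46,19) mod 19 = ∏ C(n_i, k_i) mod 19
Digit binomials (mod 19): C(2,1) = 2; C(8,0) = 1
Product: 2 × 1 = 2 ≡ 2 (mod 19)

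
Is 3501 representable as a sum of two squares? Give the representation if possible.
30² + 51² (a=30, b=51)

Factorization: 3501 = 3^2 × 389
By Fermat: n is sum of two squares iff every prime p ≡ 3 (mod 4) appears to even power.
All primes ≡ 3 (mod 4) appear to even power.
Search a = 0, 1, 2, … for 3501 - a² a perfect square: first hit at a = 30: 3501 - 900 = 2601 = 51².
3501 = 30² + 51² = 900 + 2601 ✓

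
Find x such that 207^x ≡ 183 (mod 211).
18

Baby-step giant-step with step n = ⌈√211⌉ = 15.
Baby steps 207^j mod 211 (j:value) for j=0..14: 0:1, 1:207, 2:16, 3:147, 4:45, 5:31, 6:87, 7:74, 8:126, 9:129, 10:117, 11:165, 12:184, 13:108, 14:201.
Giant-step multiplier: 207^(-15) ≡ 207^(210-15) = 207^195 ≡ 153 (mod 211).
Giant steps γ_i = 183·153^i mod 211: γ_0=183, γ_1=147 (in table at j=3).
x = i·n + j = 1·15 + 3 = 18.
Check: 207^18 ≡ 183 (mod 211).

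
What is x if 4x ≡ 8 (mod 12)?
x ≡ 2 (mod 3)

gcd(4, 12) = 4, which divides 8, so solutions exist.
Divide through by 4: x ≡ 2 (mod 3).
The coefficient of x is now 1, so x ≡ 2 (mod 3).
Check: 4 × 2 = 8 ≡ 8 (mod 12).
x ≡ 2 (mod 3), giving 4 solutions mod 12.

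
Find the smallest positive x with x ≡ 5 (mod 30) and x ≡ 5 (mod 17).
5

Using Chinese Remainder Theorem:
M = 30 × 17 = 510
M1 = 17, M2 = 30
y1 = 17^(-1) mod 30 = 23
y2 = 30^(-1) mod 17 = 4
x = (5×17×23 + 5×30×4) mod 510 = 5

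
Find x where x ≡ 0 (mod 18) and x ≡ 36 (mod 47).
36

Using Chinese Remainder Theorem:
M = 18 × 47 = 846
M1 = 47, M2 = 18
y1 = 47^(-1) mod 18 = 5
y2 = 18^(-1) mod 47 = 34
x = (0×47×5 + 36×18×34) mod 846 = 36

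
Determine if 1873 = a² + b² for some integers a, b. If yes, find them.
28² + 33² (a=28, b=33)

Factorization: 1873 = 1873
By Fermat: n is sum of two squares iff every prime p ≡ 3 (mod 4) appears to even power.
All primes ≡ 3 (mod 4) appear to even power.
Search a = 0, 1, 2, … for 1873 - a² a perfect square: first hit at a = 28: 1873 - 784 = 1089 = 33².
1873 = 28² + 33² = 784 + 1089 ✓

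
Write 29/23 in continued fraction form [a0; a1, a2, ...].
[1; 3, 1, 5]

Euclidean algorithm steps:
29 = 1 × 23 + 6
23 = 3 × 6 + 5
6 = 1 × 5 + 1
5 = 5 × 1 + 0
Continued fraction: [1; 3, 1, 5]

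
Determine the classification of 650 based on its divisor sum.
abundant

Proper divisors of 650: sum = 1 + 2 + 5 + 10 + 13 + 25 + 26 + 50 + 65 + 130 + 325 = 652
Since 652 > 650, 650 is abundant.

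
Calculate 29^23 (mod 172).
105

Repeated squaring. Binary of 23 = 10111.
29^1 ≡ 29 (mod 172); 29^2 ≡ 153 (mod 172); 29^4 ≡ 17 (mod 172); 29^8 ≡ 117 (mod 172); 29^16 ≡ 101 (mod 172)
29^23 = 29^1 × 29^2 × 29^4 × 29^16 ≡ 105 (mod 172)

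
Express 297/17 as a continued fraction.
[17; 2, 8]

Euclidean algorithm steps:
297 = 17 × 17 + 8
17 = 2 × 8 + 1
8 = 8 × 1 + 0
Continued fraction: [17; 2, 8]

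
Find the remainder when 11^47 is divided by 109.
96

Repeated squaring. Binary of 47 = 101111.
11^1 ≡ 11 (mod 109); 11^2 ≡ 12 (mod 109); 11^4 ≡ 35 (mod 109); 11^8 ≡ 26 (mod 109); 11^16 ≡ 22 (mod 109); 11^32 ≡ 48 (mod 109)
11^47 = 11^1 × 11^2 × 11^4 × 11^8 × 11^32 ≡ 96 (mod 109)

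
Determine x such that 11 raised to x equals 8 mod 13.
9

Baby-step giant-step with step n = ⌈√13⌉ = 4.
Baby steps 11^j mod 13 (j:value) for j=0..3: 0:1, 1:11, 2:4, 3:5.
Giant-step multiplier: 11^(-4) ≡ 11^(12-4) = 11^8 ≡ 9 (mod 13).
Giant steps γ_i = 8·9^i mod 13: γ_0=8, γ_1=7, γ_2=11 (in table at j=1).
x = i·n + j = 2·4 + 1 = 9.
Check: 11^9 ≡ 8 (mod 13).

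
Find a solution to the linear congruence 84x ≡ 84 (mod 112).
x ≡ 1 (mod 4)

gcd(84, 112) = 28, which divides 84, so solutions exist.
Divide through by 28: 3x ≡ 3 (mod 4).
Find 3^(-1) mod 4 by the extended Euclidean algorithm:
4 = 1 × 3 + 1  ⟹  1 = (1)·4 + (-1)·3
So (-1)·3 ≡ 1 (mod 4), i.e. 3^(-1) ≡ -1 ≡ 3 (mod 4).
x ≡ 3 × 3 = 9 ≡ 1 (mod 4).
Check: 84 × 1 = 84 ≡ 84 (mod 112).
x ≡ 1 (mod 4), giving 28 solutions mod 112.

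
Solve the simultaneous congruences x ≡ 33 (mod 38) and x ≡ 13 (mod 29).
71

Using Chinese Remainder Theorem:
M = 38 × 29 = 1102
M1 = 29, M2 = 38
y1 = 29^(-1) mod 38 = 21
y2 = 38^(-1) mod 29 = 13
x = (33×29×21 + 13×38×13) mod 1102 = 71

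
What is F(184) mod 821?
744

Matrix identity: Q^n = [[F_(n+1), F_n], [F_n, F_(n-1)]] with Q = [[1,1],[1,0]].
n = 184 = 10111000₂. Square-and-multiply, entries mod 821:
Q^1 = [[1,1],[1,0]]
Q^2 = (Q^1)² = [[2,1],[1,1]]
Q^5 = (Q^2)²·Q = [[8,5],[5,3]]
Q^11 = (Q^5)²·Q = [[144,89],[89,55]]
Q^23 = (Q^11)²·Q = [[392,743],[743,470]]
Q^46 = (Q^23)² = [[474,86],[86,388]]
Q^92 = (Q^46)² = [[550,242],[242,308]]
Q^184 = (Q^92)² = [[645,744],[744,722]]
F_184 mod 821 = Q^184[0][1] = 744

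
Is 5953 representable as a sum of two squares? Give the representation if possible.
52² + 57² (a=52, b=57)

Factorization: 5953 = 5953
By Fermat: n is sum of two squares iff every prime p ≡ 3 (mod 4) appears to even power.
All primes ≡ 3 (mod 4) appear to even power.
Search a = 0, 1, 2, … for 5953 - a² a perfect square: first hit at a = 52: 5953 - 2704 = 3249 = 57².
5953 = 52² + 57² = 2704 + 3249 ✓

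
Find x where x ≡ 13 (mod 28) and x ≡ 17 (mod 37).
461

Using Chinese Remainder Theorem:
M = 28 × 37 = 1036
M1 = 37, M2 = 28
y1 = 37^(-1) mod 28 = 25
y2 = 28^(-1) mod 37 = 4
x = (13×37×25 + 17×28×4) mod 1036 = 461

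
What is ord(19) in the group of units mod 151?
5

151 is prime, so ord(19) divides φ(151) = 150.
Divisors of 150: 1, 2, 3, 5, 6, 10, 15, 25, 30, 50, 75, 150.
Repeated squaring: 19^1 ≡ 19, 19^2 ≡ 59, 19^4 ≡ 8, 19^8 ≡ 64, 19^16 ≡ 19, 19^32 ≡ 59, 19^64 ≡ 8, 19^128 ≡ 64 (mod 151).
Test 19^d mod 151 for each divisor d in increasing order:
19^1 ≡ 19
19^2 ≡ 59
19^3 = 19^2·19^1 ≡ 64
19^5 = 19^4·19^1 ≡ 1  ← first divisor giving 1
The order is 5.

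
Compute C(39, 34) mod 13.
0

Using Lucas' theorem:
Write n=39 and k=34 in base 13:
n in base 13: [3, 0]
k in base 13: [2, 8]
C(39,34) mod 13 = ∏ C(n_i, k_i) mod 13
Digit binomials (mod 13): C(3,2) = 3; C(0,8) = 0 (k_i > n_i)
Product: 3 × 0 = 0 ≡ 0 (mod 13)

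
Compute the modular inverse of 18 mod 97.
27

gcd(18, 97) = 1, so the inverse exists.
Extended Euclidean algorithm on (97, 18):
97 = 5 × 18 + 7  ⟹  7 = (1)·97 + (-5)·18
18 = 2 × 7 + 4  ⟹  4 = (-2)·97 + (11)·18
7 = 1 × 4 + 3  ⟹  3 = (3)·97 + (-16)·18
4 = 1 × 3 + 1  ⟹  1 = (-5)·97 + (27)·18
So (27)·18 ≡ 1 (mod 97), i.e. 18^(-1) ≡ 27 (mod 97).
Check: 18 × 27 = 486 ≡ 1 (mod 97)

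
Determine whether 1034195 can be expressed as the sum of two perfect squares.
Not possible

Factorization: 1034195 = 5 × 17 × 23^3
By Fermat: n is sum of two squares iff every prime p ≡ 3 (mod 4) appears to even power.
Prime(s) ≡ 3 (mod 4) with odd exponent: [(23, 3)]
Therefore 1034195 cannot be expressed as a² + b².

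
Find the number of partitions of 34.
12310

p(n) counts ways to write n as a sum of positive integers (order ignored).
Euler's pentagonal recurrence: p(k) = p(k-1) + p(k-2) - p(k-5) - p(k-7) + p(k-12) + p(k-15) - ... (offsets j(3j∓1)/2, signs ++--, p(0)=1, p(<0)=0).
DP table for k = 0..33: p(0)=1, p(1)=1, p(2)=2, p(3)=3, p(4)=5, p(5)=7, p(6)=11, p(7)=15, p(8)=22, p(9)=30, p(10)=42, p(11)=56, p(12)=77, p(13)=101, p(14)=135, p(15)=176, p(16)=231, p(17)=297, p(18)=385, p(19)=490, p(20)=627, p(21)=792, p(22)=1002, p(23)=1255, p(24)=1575, p(25)=1958, p(26)=2436, p(27)=3010, p(28)=3718, p(29)=4565, p(30)=5604, p(31)=6842, p(32)=8349, p(33)=10143.
Final step: p(34) = p(33) + p(32) - p(29) - p(27) + p(22) + p(19) - p(12) - p(8)
= 10143 + 8349 - 4565 - 3010 + 1002 + 490 - 77 - 22
= 12310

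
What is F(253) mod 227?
112

Matrix identity: Q^n = [[F_(n+1), F_n], [F_n, F_(n-1)]] with Q = [[1,1],[1,0]].
n = 253 = 11111101₂. Square-and-multiply, entries mod 227:
Q^1 = [[1,1],[1,0]]
Q^3 = (Q^1)²·Q = [[3,2],[2,1]]
Q^7 = (Q^3)²·Q = [[21,13],[13,8]]
Q^15 = (Q^7)²·Q = [[79,156],[156,150]]
Q^31 = (Q^15)²·Q = [[17,159],[159,85]]
Q^63 = (Q^31)²·Q = [[20,146],[146,101]]
Q^126 = (Q^63)² = [[151,187],[187,191]]
Q^253 = (Q^126)²·Q = [[52,112],[112,167]]
F_253 mod 227 = Q^253[0][1] = 112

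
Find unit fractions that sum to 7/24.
1/4 + 1/24

Greedy algorithm:
7/24: ceiling(24/7) = 4, use 1/4
1/24: ceiling(24/1) = 24, use 1/24
Result: 7/24 = 1/4 + 1/24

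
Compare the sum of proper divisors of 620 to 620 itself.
abundant

Proper divisors of 620: sum = 1 + 2 + 4 + 5 + 10 + 20 + 31 + 62 + 124 + 155 + 310 = 724
Since 724 > 620, 620 is abundant.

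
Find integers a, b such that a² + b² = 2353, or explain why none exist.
7² + 48² (a=7, b=48)

Factorization: 2353 = 13 × 181
By Fermat: n is sum of two squares iff every prime p ≡ 3 (mod 4) appears to even power.
All primes ≡ 3 (mod 4) appear to even power.
Search a = 0, 1, 2, … for 2353 - a² a perfect square: first hit at a = 7: 2353 - 49 = 2304 = 48².
2353 = 7² + 48² = 49 + 2304 ✓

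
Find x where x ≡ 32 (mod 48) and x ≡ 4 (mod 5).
224

Using Chinese Remainder Theorem:
M = 48 × 5 = 240
M1 = 5, M2 = 48
y1 = 5^(-1) mod 48 = 29
y2 = 48^(-1) mod 5 = 2
x = (32×5×29 + 4×48×2) mod 240 = 224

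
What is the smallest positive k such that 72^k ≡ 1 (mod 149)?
148

149 is prime, so ord(72) divides φ(149) = 148.
Divisors of 148: 1, 2, 4, 37, 74, 148.
Repeated squaring: 72^1 ≡ 72, 72^2 ≡ 118, 72^4 ≡ 67, 72^8 ≡ 19, 72^16 ≡ 63, 72^32 ≡ 95, 72^64 ≡ 85, 72^128 ≡ 73 (mod 149).
Test 72^d mod 149 for each divisor d in increasing order:
72^1 ≡ 72
72^2 ≡ 118
72^4 ≡ 67
72^37 = 72^32·72^4·72^1 ≡ 105
72^74 = 72^64·72^8·72^2 ≡ 148
72^148 = 72^128·72^16·72^4 ≡ 1  ← first divisor giving 1
The order is 148.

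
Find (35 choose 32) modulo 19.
9

Using Lucas' theorem:
Write n=35 and k=32 in base 19:
n in base 19: [1, 16]
k in base 19: [1, 13]
C(35,32) mod 19 = ∏ C(n_i, k_i) mod 19
Digit binomials (mod 19): C(1,1) = 1; C(16,13) = 560 ≡ 9
Product: 1 × 9 = 9 ≡ 9 (mod 19)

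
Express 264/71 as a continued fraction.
[3; 1, 2, 1, 1, 4, 2]

Euclidean algorithm steps:
264 = 3 × 71 + 51
71 = 1 × 51 + 20
51 = 2 × 20 + 11
20 = 1 × 11 + 9
11 = 1 × 9 + 2
9 = 4 × 2 + 1
2 = 2 × 1 + 0
Continued fraction: [3; 1, 2, 1, 1, 4, 2]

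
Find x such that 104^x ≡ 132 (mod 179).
103

Baby-step giant-step with step n = ⌈√179⌉ = 14.
Baby steps 104^j mod 179 (j:value) for j=0..13: 0:1, 1:104, 2:76, 3:28, 4:48, 5:159, 6:68, 7:91, 8:156, 9:114, 10:42, 11:72, 12:149, 13:102.
Giant-step multiplier: 104^(-14) ≡ 104^(178-14) = 104^164 ≡ 80 (mod 179).
Giant steps γ_i = 132·80^i mod 179: γ_0=132, γ_1=178, γ_2=99, γ_3=44, γ_4=119, γ_5=33, γ_6=134, γ_7=159 (in table at j=5).
x = i·n + j = 7·14 + 5 = 103.
Check: 104^103 ≡ 132 (mod 179).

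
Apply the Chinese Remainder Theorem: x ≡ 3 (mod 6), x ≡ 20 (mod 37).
57

Using Chinese Remainder Theorem:
M = 6 × 37 = 222
M1 = 37, M2 = 6
y1 = 37^(-1) mod 6 = 1
y2 = 6^(-1) mod 37 = 31
x = (3×37×1 + 20×6×31) mod 222 = 57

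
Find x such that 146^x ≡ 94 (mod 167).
112

Baby-step giant-step with step n = ⌈√167⌉ = 13.
Baby steps 146^j mod 167 (j:value) for j=0..12: 0:1, 1:146, 2:107, 3:91, 4:93, 5:51, 6:98, 7:113, 8:132, 9:67, 10:96, 11:155, 12:85.
Giant-step multiplier: 146^(-13) ≡ 146^(166-13) = 146^153 ≡ 106 (mod 167).
Giant steps γ_i = 94·106^i mod 167: γ_0=94, γ_1=111, γ_2=76, γ_3=40, γ_4=65, γ_5=43, γ_6=49, γ_7=17, γ_8=132 (in table at j=8).
x = i·n + j = 8·13 + 8 = 112.
Check: 146^112 ≡ 94 (mod 167).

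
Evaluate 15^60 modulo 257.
64

Repeated squaring. Binary of 60 = 111100.
15^1 ≡ 15 (mod 257); 15^2 ≡ 225 (mod 257); 15^4 ≡ 253 (mod 257); 15^8 ≡ 16 (mod 257); 15^16 ≡ 256 (mod 257); 15^32 ≡ 1 (mod 257)
15^60 = 15^4 × 15^8 × 15^16 × 15^32 ≡ 64 (mod 257)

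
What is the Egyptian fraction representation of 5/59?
1/12 + 1/708

Greedy algorithm:
5/59: ceiling(59/5) = 12, use 1/12
1/708: ceiling(708/1) = 708, use 1/708
Result: 5/59 = 1/12 + 1/708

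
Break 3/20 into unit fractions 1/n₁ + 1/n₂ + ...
1/7 + 1/140

Greedy algorithm:
3/20: ceiling(20/3) = 7, use 1/7
1/140: ceiling(140/1) = 140, use 1/140
Result: 3/20 = 1/7 + 1/140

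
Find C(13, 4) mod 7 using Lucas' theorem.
1

Using Lucas' theorem:
Write n=13 and k=4 in base 7:
n in base 7: [1, 6]
k in base 7: [0, 4]
C(13,4) mod 7 = ∏ C(n_i, k_i) mod 7
Digit binomials (mod 7): C(1,0) = 1; C(6,4) = 15 ≡ 1
Product: 1 × 1 = 1 ≡ 1 (mod 7)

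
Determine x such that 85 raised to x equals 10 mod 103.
15

Baby-step giant-step with step n = ⌈√103⌉ = 11.
Baby steps 85^j mod 103 (j:value) for j=0..10: 0:1, 1:85, 2:15, 3:39, 4:19, 5:70, 6:79, 7:20, 8:52, 9:94, 10:59.
Giant-step multiplier: 85^(-11) ≡ 85^(102-11) = 85^91 ≡ 74 (mod 103).
Giant steps γ_i = 10·74^i mod 103: γ_0=10, γ_1=19 (in table at j=4).
x = i·n + j = 1·11 + 4 = 15.
Check: 85^15 ≡ 10 (mod 103).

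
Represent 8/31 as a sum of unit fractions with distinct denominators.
1/4 + 1/124

Greedy algorithm:
8/31: ceiling(31/8) = 4, use 1/4
1/124: ceiling(124/1) = 124, use 1/124
Result: 8/31 = 1/4 + 1/124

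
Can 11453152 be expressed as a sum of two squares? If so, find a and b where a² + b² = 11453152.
Not possible

Factorization: 11453152 = 2^5 × 71^3
By Fermat: n is sum of two squares iff every prime p ≡ 3 (mod 4) appears to even power.
Prime(s) ≡ 3 (mod 4) with odd exponent: [(71, 3)]
Therefore 11453152 cannot be expressed as a² + b².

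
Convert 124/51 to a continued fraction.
[2; 2, 3, 7]

Euclidean algorithm steps:
124 = 2 × 51 + 22
51 = 2 × 22 + 7
22 = 3 × 7 + 1
7 = 7 × 1 + 0
Continued fraction: [2; 2, 3, 7]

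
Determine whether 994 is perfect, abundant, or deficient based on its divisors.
deficient

Proper divisors of 994: sum = 1 + 2 + 7 + 14 + 71 + 142 + 497 = 734
Since 734 < 994, 994 is deficient.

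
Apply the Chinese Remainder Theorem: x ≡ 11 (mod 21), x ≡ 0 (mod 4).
32

Using Chinese Remainder Theorem:
M = 21 × 4 = 84
M1 = 4, M2 = 21
y1 = 4^(-1) mod 21 = 16
y2 = 21^(-1) mod 4 = 1
x = (11×4×16 + 0×21×1) mod 84 = 32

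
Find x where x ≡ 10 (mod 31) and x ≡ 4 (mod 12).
196

Using Chinese Remainder Theorem:
M = 31 × 12 = 372
M1 = 12, M2 = 31
y1 = 12^(-1) mod 31 = 13
y2 = 31^(-1) mod 12 = 7
x = (10×12×13 + 4×31×7) mod 372 = 196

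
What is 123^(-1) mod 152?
131

gcd(123, 152) = 1, so the inverse exists.
Extended Euclidean algorithm on (152, 123):
152 = 1 × 123 + 29  ⟹  29 = (1)·152 + (-1)·123
123 = 4 × 29 + 7  ⟹  7 = (-4)·152 + (5)·123
29 = 4 × 7 + 1  ⟹  1 = (17)·152 + (-21)·123
So (-21)·123 ≡ 1 (mod 152), i.e. 123^(-1) ≡ -21 ≡ 131 (mod 152).
Check: 123 × 131 = 16113 ≡ 1 (mod 152)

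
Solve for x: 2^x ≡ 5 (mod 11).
4

Baby-step giant-step with step n = ⌈√11⌉ = 4.
Baby steps 2^j mod 11 (j:value) for j=0..3: 0:1, 1:2, 2:4, 3:8.
Giant-step multiplier: 2^(-4) ≡ 2^(10-4) = 2^6 ≡ 9 (mod 11).
Giant steps γ_i = 5·9^i mod 11: γ_0=5, γ_1=1 (in table at j=0).
x = i·n + j = 1·4 + 0 = 4.
Check: 2^4 ≡ 5 (mod 11).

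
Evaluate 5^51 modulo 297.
170

Repeated squaring. Binary of 51 = 110011.
5^1 ≡ 5 (mod 297); 5^2 ≡ 25 (mod 297); 5^4 ≡ 31 (mod 297); 5^8 ≡ 70 (mod 297); 5^16 ≡ 148 (mod 297); 5^32 ≡ 223 (mod 297)
5^51 = 5^1 × 5^2 × 5^16 × 5^32 ≡ 170 (mod 297)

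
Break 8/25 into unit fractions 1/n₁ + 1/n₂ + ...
1/4 + 1/15 + 1/300

Greedy algorithm:
8/25: ceiling(25/8) = 4, use 1/4
7/100: ceiling(100/7) = 15, use 1/15
1/300: ceiling(300/1) = 300, use 1/300
Result: 8/25 = 1/4 + 1/15 + 1/300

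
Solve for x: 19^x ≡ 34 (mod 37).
28

Baby-step giant-step with step n = ⌈√37⌉ = 7.
Baby steps 19^j mod 37 (j:value) for j=0..6: 0:1, 1:19, 2:28, 3:14, 4:7, 5:22, 6:11.
Giant-step multiplier: 19^(-7) ≡ 19^(36-7) = 19^29 ≡ 17 (mod 37).
Giant steps γ_i = 34·17^i mod 37: γ_0=34, γ_1=23, γ_2=21, γ_3=24, γ_4=1 (in table at j=0).
x = i·n + j = 4·7 + 0 = 28.
Check: 19^28 ≡ 34 (mod 37).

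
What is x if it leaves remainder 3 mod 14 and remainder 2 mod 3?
17

Using Chinese Remainder Theorem:
M = 14 × 3 = 42
M1 = 3, M2 = 14
y1 = 3^(-1) mod 14 = 5
y2 = 14^(-1) mod 3 = 2
x = (3×3×5 + 2×14×2) mod 42 = 17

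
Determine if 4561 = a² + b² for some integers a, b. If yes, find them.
31² + 60² (a=31, b=60)

Factorization: 4561 = 4561
By Fermat: n is sum of two squares iff every prime p ≡ 3 (mod 4) appears to even power.
All primes ≡ 3 (mod 4) appear to even power.
Search a = 0, 1, 2, … for 4561 - a² a perfect square: first hit at a = 31: 4561 - 961 = 3600 = 60².
4561 = 31² + 60² = 961 + 3600 ✓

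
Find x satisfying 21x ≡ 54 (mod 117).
x ≡ 36 (mod 39)

gcd(21, 117) = 3, which divides 54, so solutions exist.
Divide through by 3: 7x ≡ 18 (mod 39).
Find 7^(-1) mod 39 by the extended Euclidean algorithm:
39 = 5 × 7 + 4  ⟹  4 = (1)·39 + (-5)·7
7 = 1 × 4 + 3  ⟹  3 = (-1)·39 + (6)·7
4 = 1 × 3 + 1  ⟹  1 = (2)·39 + (-11)·7
So (-11)·7 ≡ 1 (mod 39), i.e. 7^(-1) ≡ -11 ≡ 28 (mod 39).
x ≡ 28 × 18 = 504 ≡ 36 (mod 39).
Check: 21 × 36 = 756 ≡ 54 (mod 117).
x ≡ 36 (mod 39), giving 3 solutions mod 117.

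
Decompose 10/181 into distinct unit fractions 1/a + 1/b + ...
1/19 + 1/383 + 1/164643 + 1/30979626728 + 1/1343632181057717153650 + 1/4513368594934795027706292595632586553652600

Greedy algorithm:
10/181: ceiling(181/10) = 19, use 1/19
9/3439: ceiling(3439/9) = 383, use 1/383
8/1317137: ceiling(1317137/8) = 164643, use 1/164643
7/216857387091: ceiling(216857387091/7) = 30979626728, use 1/30979626728
5/6718160905288585768248: ceiling(6718160905288585768248/5) = 1343632181057717153650, use 1/1343632181057717153650
1/4513368594934795027706292595632586553652600: ceiling(4513368594934795027706292595632586553652600/1) = 4513368594934795027706292595632586553652600, use 1/4513368594934795027706292595632586553652600
Result: 10/181 = 1/19 + 1/383 + 1/164643 + 1/30979626728 + 1/1343632181057717153650 + 1/4513368594934795027706292595632586553652600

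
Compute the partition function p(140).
15065878135

p(n) counts ways to write n as a sum of positive integers (order ignored).
Euler's pentagonal recurrence: p(k) = p(k-1) + p(k-2) - p(k-5) - p(k-7) + p(k-12) + p(k-15) - ... (offsets j(3j∓1)/2, signs ++--, p(0)=1, p(<0)=0).
DP table for k = 0..139: p(0)=1, p(1)=1, p(2)=2, p(3)=3, p(4)=5, p(5)=7, p(6)=11, p(7)=15, p(8)=22, p(9)=30, p(10)=42, p(11)=56, p(12)=77, p(13)=101, p(14)=135, p(15)=176, p(16)=231, p(17)=297, p(18)=385, p(19)=490, p(20)=627, p(21)=792, p(22)=1002, p(23)=1255, p(24)=1575, p(25)=1958, p(26)=2436, p(27)=3010, p(28)=3718, p(29)=4565, p(30)=5604, p(31)=6842, p(32)=8349, p(33)=10143, p(34)=12310, p(35)=14883, p(36)=17977, p(37)=21637, p(38)=26015, p(39)=31185, p(40)=37338, p(41)=44583, p(42)=53174, p(43)=63261, p(44)=75175, p(45)=89134, p(46)=105558, p(47)=124754, p(48)=147273, p(49)=173525, p(50)=204226, p(51)=239943, p(52)=281589, p(53)=329931, p(54)=386155, p(55)=451276, p(56)=526823, p(57)=614154, p(58)=715220, p(59)=831820, p(60)=966467, p(61)=1121505, p(62)=1300156, p(63)=1505499, p(64)=1741630, p(65)=2012558, p(66)=2323520, p(67)=2679689, p(68)=3087735, p(69)=3554345, p(70)=4087968, p(71)=4697205, p(72)=5392783, p(73)=6185689, p(74)=7089500, p(75)=8118264, p(76)=9289091, p(77)=10619863, p(78)=12132164, p(79)=13848650, p(80)=15796476, p(81)=18004327, p(82)=20506255, p(83)=23338469, p(84)=26543660, p(85)=30167357, p(86)=34262962, p(87)=38887673, p(88)=44108109, p(89)=49995925, p(90)=56634173, p(91)=64112359, p(92)=72533807, p(93)=82010177, p(94)=92669720, p(95)=104651419, p(96)=118114304, p(97)=133230930, p(98)=150198136, p(99)=169229875, p(100)=190569292, p(101)=214481126, p(102)=241265379, p(103)=271248950, p(104)=304801365, p(105)=342325709, p(106)=384276336, p(107)=431149389, p(108)=483502844, p(109)=541946240, p(110)=607163746, p(111)=679903203, p(112)=761002156, p(113)=851376628, p(114)=952050665, p(115)=1064144451, p(116)=1188908248, p(117)=1327710076, p(118)=1482074143, p(119)=1653668665, p(120)=1844349560, p(121)=2056148051, p(122)=2291320912, p(123)=2552338241, p(124)=2841940500, p(125)=3163127352, p(126)=3519222692, p(127)=3913864295, p(128)=4351078600, p(129)=4835271870, p(130)=5371315400, p(131)=5964539504, p(132)=6620830889, p(133)=7346629512, p(134)=8149040695, p(135)=9035836076, p(136)=10015581680, p(137)=11097645016, p(138)=12292341831, p(139)=13610949895.
Final step: p(140) = p(139) + p(138) - p(135) - p(133) + p(128) + p(125) - p(118) - p(114) + p(105) + p(100) - p(89) - p(83) + p(70) + p(63) - p(48) - p(40) + p(23) + p(14)
= 13610949895 + 12292341831 - 9035836076 - 7346629512 + 4351078600 + 3163127352 - 1482074143 - 952050665 + 342325709 + 190569292 - 49995925 - 23338469 + 4087968 + 1505499 - 147273 - 37338 + 1255 + 135
= 15065878135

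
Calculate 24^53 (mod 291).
282

Repeated squaring. Binary of 53 = 110101.
24^1 ≡ 24 (mod 291); 24^2 ≡ 285 (mod 291); 24^4 ≡ 36 (mod 291); 24^8 ≡ 132 (mod 291); 24^16 ≡ 255 (mod 291); 24^32 ≡ 132 (mod 291)
24^53 = 24^1 × 24^4 × 24^16 × 24^32 ≡ 282 (mod 291)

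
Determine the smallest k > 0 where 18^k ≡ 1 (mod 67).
66

67 is prime, so ord(18) divides φ(67) = 66.
Divisors of 66: 1, 2, 3, 6, 11, 22, 33, 66.
Repeated squaring: 18^1 ≡ 18, 18^2 ≡ 56, 18^4 ≡ 54, 18^8 ≡ 35, 18^16 ≡ 19, 18^32 ≡ 26, 18^64 ≡ 6 (mod 67).
Test 18^d mod 67 for each divisor d in increasing order:
18^1 ≡ 18
18^2 ≡ 56
18^3 = 18^2·18^1 ≡ 3
18^6 = 18^4·18^2 ≡ 9
18^11 = 18^8·18^2·18^1 ≡ 38
18^22 = 18^16·18^4·18^2 ≡ 37
18^33 = 18^32·18^1 ≡ 66
18^66 = 18^64·18^2 ≡ 1  ← first divisor giving 1
The order is 66.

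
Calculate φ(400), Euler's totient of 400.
160

400 = 2^4 × 5^2
φ(n) = n × ∏(1 - 1/p) for each prime p dividing n
φ(400) = 400 × (1 - 1/2) × (1 - 1/5) = 160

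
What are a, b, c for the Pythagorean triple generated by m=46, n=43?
(267, 3956, 3965)

Euclid's formula: a = m² - n², b = 2mn, c = m² + n²
m = 46, n = 43
a = 46² - 43² = 2116 - 1849 = 267
b = 2 × 46 × 43 = 3956
c = 46² + 43² = 2116 + 1849 = 3965
Verification: 267² + 3956² = 71289 + 15649936 = 15721225 = 3965² ✓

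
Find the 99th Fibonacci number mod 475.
376

Matrix identity: Q^n = [[F_(n+1), F_n], [F_n, F_(n-1)]] with Q = [[1,1],[1,0]].
n = 99 = 1100011₂. Square-and-multiply, entries mod 475:
Q^1 = [[1,1],[1,0]]
Q^3 = (Q^1)²·Q = [[3,2],[2,1]]
Q^6 = (Q^3)² = [[13,8],[8,5]]
Q^12 = (Q^6)² = [[233,144],[144,89]]
Q^24 = (Q^12)² = [[450,293],[293,157]]
Q^49 = (Q^24)²·Q = [[225,24],[24,201]]
Q^99 = (Q^49)²·Q = [[150,376],[376,249]]
F_99 mod 475 = Q^99[0][1] = 376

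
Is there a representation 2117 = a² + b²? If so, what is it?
1² + 46² (a=1, b=46)

Factorization: 2117 = 29 × 73
By Fermat: n is sum of two squares iff every prime p ≡ 3 (mod 4) appears to even power.
All primes ≡ 3 (mod 4) appear to even power.
Search a = 0, 1, 2, … for 2117 - a² a perfect square: first hit at a = 1: 2117 - 1 = 2116 = 46².
2117 = 1² + 46² = 1 + 2116 ✓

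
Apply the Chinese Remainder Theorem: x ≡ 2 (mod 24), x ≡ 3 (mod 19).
98

Using Chinese Remainder Theorem:
M = 24 × 19 = 456
M1 = 19, M2 = 24
y1 = 19^(-1) mod 24 = 19
y2 = 24^(-1) mod 19 = 4
x = (2×19×19 + 3×24×4) mod 456 = 98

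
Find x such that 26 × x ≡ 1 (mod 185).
121

gcd(26, 185) = 1, so the inverse exists.
Extended Euclidean algorithm on (185, 26):
185 = 7 × 26 + 3  ⟹  3 = (1)·185 + (-7)·26
26 = 8 × 3 + 2  ⟹  2 = (-8)·185 + (57)·26
3 = 1 × 2 + 1  ⟹  1 = (9)·185 + (-64)·26
So (-64)·26 ≡ 1 (mod 185), i.e. 26^(-1) ≡ -64 ≡ 121 (mod 185).
Check: 26 × 121 = 3146 ≡ 1 (mod 185)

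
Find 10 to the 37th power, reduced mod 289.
193

Repeated squaring. Binary of 37 = 100101.
10^1 ≡ 10 (mod 289); 10^2 ≡ 100 (mod 289); 10^4 ≡ 174 (mod 289); 10^8 ≡ 220 (mod 289); 10^16 ≡ 137 (mod 289); 10^32 ≡ 273 (mod 289)
10^37 = 10^1 × 10^4 × 10^32 ≡ 193 (mod 289)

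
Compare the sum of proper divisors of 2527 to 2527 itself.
deficient

Proper divisors of 2527: sum = 1 + 7 + 19 + 133 + 361 = 521
Since 521 < 2527, 2527 is deficient.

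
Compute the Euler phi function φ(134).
66

134 = 2 × 67
φ(n) = n × ∏(1 - 1/p) for each prime p dividing n
φ(134) = 134 × (1 - 1/2) × (1 - 1/67) = 66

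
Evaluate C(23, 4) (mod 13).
2

Using Lucas' theorem:
Write n=23 and k=4 in base 13:
n in base 13: [1, 10]
k in base 13: [0, 4]
C(23,4) mod 13 = ∏ C(n_i, k_i) mod 13
Digit binomials (mod 13): C(1,0) = 1; C(10,4) = 210 ≡ 2
Product: 1 × 2 = 2 ≡ 2 (mod 13)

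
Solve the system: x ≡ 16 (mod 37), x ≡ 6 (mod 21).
90

Using Chinese Remainder Theorem:
M = 37 × 21 = 777
M1 = 21, M2 = 37
y1 = 21^(-1) mod 37 = 30
y2 = 37^(-1) mod 21 = 4
x = (16×21×30 + 6×37×4) mod 777 = 90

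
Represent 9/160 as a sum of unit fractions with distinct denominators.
1/18 + 1/1440

Greedy algorithm:
9/160: ceiling(160/9) = 18, use 1/18
1/1440: ceiling(1440/1) = 1440, use 1/1440
Result: 9/160 = 1/18 + 1/1440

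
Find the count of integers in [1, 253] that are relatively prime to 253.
220

253 = 11 × 23
φ(n) = n × ∏(1 - 1/p) for each prime p dividing n
φ(253) = 253 × (1 - 1/11) × (1 - 1/23) = 220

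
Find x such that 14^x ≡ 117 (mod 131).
66

Baby-step giant-step with step n = ⌈√131⌉ = 12.
Baby steps 14^j mod 131 (j:value) for j=0..11: 0:1, 1:14, 2:65, 3:124, 4:33, 5:69, 6:49, 7:31, 8:41, 9:50, 10:45, 11:106.
Giant-step multiplier: 14^(-12) ≡ 14^(130-12) = 14^118 ≡ 64 (mod 131).
Giant steps γ_i = 117·64^i mod 131: γ_0=117, γ_1=21, γ_2=34, γ_3=80, γ_4=11, γ_5=49 (in table at j=6).
x = i·n + j = 5·12 + 6 = 66.
Check: 14^66 ≡ 117 (mod 131).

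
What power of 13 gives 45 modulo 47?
33

Baby-step giant-step with step n = ⌈√47⌉ = 7.
Baby steps 13^j mod 47 (j:value) for j=0..6: 0:1, 1:13, 2:28, 3:35, 4:32, 5:40, 6:3.
Giant-step multiplier: 13^(-7) ≡ 13^(46-7) = 13^39 ≡ 41 (mod 47).
Giant steps γ_i = 45·41^i mod 47: γ_0=45, γ_1=12, γ_2=22, γ_3=9, γ_4=40 (in table at j=5).
x = i·n + j = 4·7 + 5 = 33.
Check: 13^33 ≡ 45 (mod 47).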